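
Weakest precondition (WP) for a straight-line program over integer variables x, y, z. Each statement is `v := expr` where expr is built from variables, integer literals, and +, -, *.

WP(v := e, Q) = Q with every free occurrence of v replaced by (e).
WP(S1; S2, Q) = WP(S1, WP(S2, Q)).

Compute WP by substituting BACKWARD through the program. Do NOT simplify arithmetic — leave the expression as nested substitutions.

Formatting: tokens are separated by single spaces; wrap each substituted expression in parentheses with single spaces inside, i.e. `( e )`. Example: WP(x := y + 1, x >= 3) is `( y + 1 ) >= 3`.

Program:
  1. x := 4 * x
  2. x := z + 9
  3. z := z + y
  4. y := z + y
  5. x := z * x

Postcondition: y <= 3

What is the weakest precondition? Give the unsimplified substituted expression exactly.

post: y <= 3
stmt 5: x := z * x  -- replace 0 occurrence(s) of x with (z * x)
  => y <= 3
stmt 4: y := z + y  -- replace 1 occurrence(s) of y with (z + y)
  => ( z + y ) <= 3
stmt 3: z := z + y  -- replace 1 occurrence(s) of z with (z + y)
  => ( ( z + y ) + y ) <= 3
stmt 2: x := z + 9  -- replace 0 occurrence(s) of x with (z + 9)
  => ( ( z + y ) + y ) <= 3
stmt 1: x := 4 * x  -- replace 0 occurrence(s) of x with (4 * x)
  => ( ( z + y ) + y ) <= 3

Answer: ( ( z + y ) + y ) <= 3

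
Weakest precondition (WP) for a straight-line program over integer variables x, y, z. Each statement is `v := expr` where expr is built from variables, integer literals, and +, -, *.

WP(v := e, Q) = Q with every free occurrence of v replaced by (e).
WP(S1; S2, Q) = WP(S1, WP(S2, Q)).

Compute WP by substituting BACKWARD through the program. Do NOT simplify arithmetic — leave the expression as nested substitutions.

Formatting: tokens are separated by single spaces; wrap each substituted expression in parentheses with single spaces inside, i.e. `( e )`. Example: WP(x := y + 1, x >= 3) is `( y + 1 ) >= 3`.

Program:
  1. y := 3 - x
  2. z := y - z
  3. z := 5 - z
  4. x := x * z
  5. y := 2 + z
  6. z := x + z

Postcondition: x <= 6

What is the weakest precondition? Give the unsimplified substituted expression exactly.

Answer: ( x * ( 5 - ( ( 3 - x ) - z ) ) ) <= 6

Derivation:
post: x <= 6
stmt 6: z := x + z  -- replace 0 occurrence(s) of z with (x + z)
  => x <= 6
stmt 5: y := 2 + z  -- replace 0 occurrence(s) of y with (2 + z)
  => x <= 6
stmt 4: x := x * z  -- replace 1 occurrence(s) of x with (x * z)
  => ( x * z ) <= 6
stmt 3: z := 5 - z  -- replace 1 occurrence(s) of z with (5 - z)
  => ( x * ( 5 - z ) ) <= 6
stmt 2: z := y - z  -- replace 1 occurrence(s) of z with (y - z)
  => ( x * ( 5 - ( y - z ) ) ) <= 6
stmt 1: y := 3 - x  -- replace 1 occurrence(s) of y with (3 - x)
  => ( x * ( 5 - ( ( 3 - x ) - z ) ) ) <= 6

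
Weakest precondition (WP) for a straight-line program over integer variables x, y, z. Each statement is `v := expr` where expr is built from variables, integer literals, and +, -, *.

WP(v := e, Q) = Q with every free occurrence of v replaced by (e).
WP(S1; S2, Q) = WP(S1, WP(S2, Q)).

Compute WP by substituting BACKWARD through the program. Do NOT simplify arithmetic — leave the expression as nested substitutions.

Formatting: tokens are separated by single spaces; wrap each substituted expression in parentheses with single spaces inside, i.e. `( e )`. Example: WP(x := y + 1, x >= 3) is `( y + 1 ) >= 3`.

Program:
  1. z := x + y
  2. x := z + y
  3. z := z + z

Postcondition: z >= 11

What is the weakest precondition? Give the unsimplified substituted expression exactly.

post: z >= 11
stmt 3: z := z + z  -- replace 1 occurrence(s) of z with (z + z)
  => ( z + z ) >= 11
stmt 2: x := z + y  -- replace 0 occurrence(s) of x with (z + y)
  => ( z + z ) >= 11
stmt 1: z := x + y  -- replace 2 occurrence(s) of z with (x + y)
  => ( ( x + y ) + ( x + y ) ) >= 11

Answer: ( ( x + y ) + ( x + y ) ) >= 11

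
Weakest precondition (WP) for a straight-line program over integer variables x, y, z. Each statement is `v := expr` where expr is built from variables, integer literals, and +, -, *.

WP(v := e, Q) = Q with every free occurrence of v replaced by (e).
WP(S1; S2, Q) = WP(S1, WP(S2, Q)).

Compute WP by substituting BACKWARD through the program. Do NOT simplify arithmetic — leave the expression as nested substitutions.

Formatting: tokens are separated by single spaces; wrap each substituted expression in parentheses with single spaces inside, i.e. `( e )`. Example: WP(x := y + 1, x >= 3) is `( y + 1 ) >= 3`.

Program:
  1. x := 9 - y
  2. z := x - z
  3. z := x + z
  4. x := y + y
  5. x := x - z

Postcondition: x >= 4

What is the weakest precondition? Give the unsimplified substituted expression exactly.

post: x >= 4
stmt 5: x := x - z  -- replace 1 occurrence(s) of x with (x - z)
  => ( x - z ) >= 4
stmt 4: x := y + y  -- replace 1 occurrence(s) of x with (y + y)
  => ( ( y + y ) - z ) >= 4
stmt 3: z := x + z  -- replace 1 occurrence(s) of z with (x + z)
  => ( ( y + y ) - ( x + z ) ) >= 4
stmt 2: z := x - z  -- replace 1 occurrence(s) of z with (x - z)
  => ( ( y + y ) - ( x + ( x - z ) ) ) >= 4
stmt 1: x := 9 - y  -- replace 2 occurrence(s) of x with (9 - y)
  => ( ( y + y ) - ( ( 9 - y ) + ( ( 9 - y ) - z ) ) ) >= 4

Answer: ( ( y + y ) - ( ( 9 - y ) + ( ( 9 - y ) - z ) ) ) >= 4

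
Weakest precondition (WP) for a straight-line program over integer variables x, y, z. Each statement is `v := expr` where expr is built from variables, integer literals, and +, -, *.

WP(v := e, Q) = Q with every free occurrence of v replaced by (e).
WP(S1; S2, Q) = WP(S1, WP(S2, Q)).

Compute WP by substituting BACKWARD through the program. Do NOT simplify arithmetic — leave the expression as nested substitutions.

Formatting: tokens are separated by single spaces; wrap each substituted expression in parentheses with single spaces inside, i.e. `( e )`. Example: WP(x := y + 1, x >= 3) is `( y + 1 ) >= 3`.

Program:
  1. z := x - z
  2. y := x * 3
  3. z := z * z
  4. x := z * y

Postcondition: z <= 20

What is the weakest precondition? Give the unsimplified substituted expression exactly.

Answer: ( ( x - z ) * ( x - z ) ) <= 20

Derivation:
post: z <= 20
stmt 4: x := z * y  -- replace 0 occurrence(s) of x with (z * y)
  => z <= 20
stmt 3: z := z * z  -- replace 1 occurrence(s) of z with (z * z)
  => ( z * z ) <= 20
stmt 2: y := x * 3  -- replace 0 occurrence(s) of y with (x * 3)
  => ( z * z ) <= 20
stmt 1: z := x - z  -- replace 2 occurrence(s) of z with (x - z)
  => ( ( x - z ) * ( x - z ) ) <= 20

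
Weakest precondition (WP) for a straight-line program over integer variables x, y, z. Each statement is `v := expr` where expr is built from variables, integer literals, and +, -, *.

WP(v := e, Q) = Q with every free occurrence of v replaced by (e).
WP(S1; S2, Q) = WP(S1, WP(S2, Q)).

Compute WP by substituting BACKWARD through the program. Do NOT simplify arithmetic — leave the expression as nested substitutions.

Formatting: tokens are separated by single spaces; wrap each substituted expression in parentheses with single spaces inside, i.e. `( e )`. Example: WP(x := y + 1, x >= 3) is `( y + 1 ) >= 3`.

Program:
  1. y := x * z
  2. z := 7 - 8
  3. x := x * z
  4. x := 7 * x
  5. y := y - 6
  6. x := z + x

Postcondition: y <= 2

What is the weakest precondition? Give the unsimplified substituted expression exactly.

Answer: ( ( x * z ) - 6 ) <= 2

Derivation:
post: y <= 2
stmt 6: x := z + x  -- replace 0 occurrence(s) of x with (z + x)
  => y <= 2
stmt 5: y := y - 6  -- replace 1 occurrence(s) of y with (y - 6)
  => ( y - 6 ) <= 2
stmt 4: x := 7 * x  -- replace 0 occurrence(s) of x with (7 * x)
  => ( y - 6 ) <= 2
stmt 3: x := x * z  -- replace 0 occurrence(s) of x with (x * z)
  => ( y - 6 ) <= 2
stmt 2: z := 7 - 8  -- replace 0 occurrence(s) of z with (7 - 8)
  => ( y - 6 ) <= 2
stmt 1: y := x * z  -- replace 1 occurrence(s) of y with (x * z)
  => ( ( x * z ) - 6 ) <= 2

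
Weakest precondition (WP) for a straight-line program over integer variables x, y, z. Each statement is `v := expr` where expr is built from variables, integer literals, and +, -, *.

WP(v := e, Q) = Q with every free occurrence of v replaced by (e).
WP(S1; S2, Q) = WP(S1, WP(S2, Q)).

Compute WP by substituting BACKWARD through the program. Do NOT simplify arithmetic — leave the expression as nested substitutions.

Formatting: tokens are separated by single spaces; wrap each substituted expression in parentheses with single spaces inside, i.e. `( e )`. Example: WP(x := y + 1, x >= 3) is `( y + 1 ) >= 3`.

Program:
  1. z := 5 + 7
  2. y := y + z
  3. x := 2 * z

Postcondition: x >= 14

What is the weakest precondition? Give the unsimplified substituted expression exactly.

Answer: ( 2 * ( 5 + 7 ) ) >= 14

Derivation:
post: x >= 14
stmt 3: x := 2 * z  -- replace 1 occurrence(s) of x with (2 * z)
  => ( 2 * z ) >= 14
stmt 2: y := y + z  -- replace 0 occurrence(s) of y with (y + z)
  => ( 2 * z ) >= 14
stmt 1: z := 5 + 7  -- replace 1 occurrence(s) of z with (5 + 7)
  => ( 2 * ( 5 + 7 ) ) >= 14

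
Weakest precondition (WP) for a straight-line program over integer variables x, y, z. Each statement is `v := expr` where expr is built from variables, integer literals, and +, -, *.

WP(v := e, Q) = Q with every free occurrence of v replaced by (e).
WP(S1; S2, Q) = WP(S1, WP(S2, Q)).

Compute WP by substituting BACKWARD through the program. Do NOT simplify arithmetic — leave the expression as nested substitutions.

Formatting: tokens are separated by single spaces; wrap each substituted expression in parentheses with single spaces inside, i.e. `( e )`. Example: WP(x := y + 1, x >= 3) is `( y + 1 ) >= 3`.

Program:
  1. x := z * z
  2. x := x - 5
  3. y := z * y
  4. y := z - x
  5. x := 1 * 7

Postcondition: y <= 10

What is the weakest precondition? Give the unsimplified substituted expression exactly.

Answer: ( z - ( ( z * z ) - 5 ) ) <= 10

Derivation:
post: y <= 10
stmt 5: x := 1 * 7  -- replace 0 occurrence(s) of x with (1 * 7)
  => y <= 10
stmt 4: y := z - x  -- replace 1 occurrence(s) of y with (z - x)
  => ( z - x ) <= 10
stmt 3: y := z * y  -- replace 0 occurrence(s) of y with (z * y)
  => ( z - x ) <= 10
stmt 2: x := x - 5  -- replace 1 occurrence(s) of x with (x - 5)
  => ( z - ( x - 5 ) ) <= 10
stmt 1: x := z * z  -- replace 1 occurrence(s) of x with (z * z)
  => ( z - ( ( z * z ) - 5 ) ) <= 10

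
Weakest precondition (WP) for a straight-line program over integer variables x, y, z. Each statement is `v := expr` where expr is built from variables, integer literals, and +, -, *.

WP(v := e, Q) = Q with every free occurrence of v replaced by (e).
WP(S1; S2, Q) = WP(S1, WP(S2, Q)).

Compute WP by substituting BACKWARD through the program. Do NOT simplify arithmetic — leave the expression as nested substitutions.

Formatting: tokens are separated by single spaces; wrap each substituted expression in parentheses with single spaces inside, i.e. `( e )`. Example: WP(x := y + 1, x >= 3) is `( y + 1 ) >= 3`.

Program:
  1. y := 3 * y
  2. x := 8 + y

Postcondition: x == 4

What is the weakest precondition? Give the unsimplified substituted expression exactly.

post: x == 4
stmt 2: x := 8 + y  -- replace 1 occurrence(s) of x with (8 + y)
  => ( 8 + y ) == 4
stmt 1: y := 3 * y  -- replace 1 occurrence(s) of y with (3 * y)
  => ( 8 + ( 3 * y ) ) == 4

Answer: ( 8 + ( 3 * y ) ) == 4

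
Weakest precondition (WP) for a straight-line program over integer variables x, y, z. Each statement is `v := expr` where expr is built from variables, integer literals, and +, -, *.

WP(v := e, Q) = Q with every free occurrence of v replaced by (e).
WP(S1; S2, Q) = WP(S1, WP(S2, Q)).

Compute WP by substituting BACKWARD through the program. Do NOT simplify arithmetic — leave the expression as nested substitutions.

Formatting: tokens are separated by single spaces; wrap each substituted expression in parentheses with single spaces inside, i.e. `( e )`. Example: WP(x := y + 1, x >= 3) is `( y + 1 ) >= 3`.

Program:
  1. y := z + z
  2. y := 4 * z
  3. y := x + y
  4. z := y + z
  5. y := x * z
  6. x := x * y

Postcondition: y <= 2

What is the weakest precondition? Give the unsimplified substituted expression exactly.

Answer: ( x * ( ( x + ( 4 * z ) ) + z ) ) <= 2

Derivation:
post: y <= 2
stmt 6: x := x * y  -- replace 0 occurrence(s) of x with (x * y)
  => y <= 2
stmt 5: y := x * z  -- replace 1 occurrence(s) of y with (x * z)
  => ( x * z ) <= 2
stmt 4: z := y + z  -- replace 1 occurrence(s) of z with (y + z)
  => ( x * ( y + z ) ) <= 2
stmt 3: y := x + y  -- replace 1 occurrence(s) of y with (x + y)
  => ( x * ( ( x + y ) + z ) ) <= 2
stmt 2: y := 4 * z  -- replace 1 occurrence(s) of y with (4 * z)
  => ( x * ( ( x + ( 4 * z ) ) + z ) ) <= 2
stmt 1: y := z + z  -- replace 0 occurrence(s) of y with (z + z)
  => ( x * ( ( x + ( 4 * z ) ) + z ) ) <= 2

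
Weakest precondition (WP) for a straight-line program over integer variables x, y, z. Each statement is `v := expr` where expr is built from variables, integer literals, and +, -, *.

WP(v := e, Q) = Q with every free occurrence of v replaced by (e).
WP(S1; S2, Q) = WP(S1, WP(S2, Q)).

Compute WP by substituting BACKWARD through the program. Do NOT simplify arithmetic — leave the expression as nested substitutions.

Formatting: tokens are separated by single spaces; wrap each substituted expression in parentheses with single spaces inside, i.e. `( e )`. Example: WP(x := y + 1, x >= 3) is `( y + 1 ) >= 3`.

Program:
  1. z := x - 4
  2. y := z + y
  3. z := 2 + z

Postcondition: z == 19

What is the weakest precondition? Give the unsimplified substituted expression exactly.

post: z == 19
stmt 3: z := 2 + z  -- replace 1 occurrence(s) of z with (2 + z)
  => ( 2 + z ) == 19
stmt 2: y := z + y  -- replace 0 occurrence(s) of y with (z + y)
  => ( 2 + z ) == 19
stmt 1: z := x - 4  -- replace 1 occurrence(s) of z with (x - 4)
  => ( 2 + ( x - 4 ) ) == 19

Answer: ( 2 + ( x - 4 ) ) == 19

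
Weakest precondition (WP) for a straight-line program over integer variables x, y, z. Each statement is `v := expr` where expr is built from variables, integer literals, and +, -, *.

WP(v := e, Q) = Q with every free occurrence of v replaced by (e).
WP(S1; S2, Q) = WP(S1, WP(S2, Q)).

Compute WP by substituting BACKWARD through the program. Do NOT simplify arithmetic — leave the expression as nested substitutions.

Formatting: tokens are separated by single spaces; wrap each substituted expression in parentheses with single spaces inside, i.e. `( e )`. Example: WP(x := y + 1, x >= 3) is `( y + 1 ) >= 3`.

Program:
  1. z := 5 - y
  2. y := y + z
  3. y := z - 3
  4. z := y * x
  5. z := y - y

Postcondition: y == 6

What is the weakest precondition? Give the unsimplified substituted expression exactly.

Answer: ( ( 5 - y ) - 3 ) == 6

Derivation:
post: y == 6
stmt 5: z := y - y  -- replace 0 occurrence(s) of z with (y - y)
  => y == 6
stmt 4: z := y * x  -- replace 0 occurrence(s) of z with (y * x)
  => y == 6
stmt 3: y := z - 3  -- replace 1 occurrence(s) of y with (z - 3)
  => ( z - 3 ) == 6
stmt 2: y := y + z  -- replace 0 occurrence(s) of y with (y + z)
  => ( z - 3 ) == 6
stmt 1: z := 5 - y  -- replace 1 occurrence(s) of z with (5 - y)
  => ( ( 5 - y ) - 3 ) == 6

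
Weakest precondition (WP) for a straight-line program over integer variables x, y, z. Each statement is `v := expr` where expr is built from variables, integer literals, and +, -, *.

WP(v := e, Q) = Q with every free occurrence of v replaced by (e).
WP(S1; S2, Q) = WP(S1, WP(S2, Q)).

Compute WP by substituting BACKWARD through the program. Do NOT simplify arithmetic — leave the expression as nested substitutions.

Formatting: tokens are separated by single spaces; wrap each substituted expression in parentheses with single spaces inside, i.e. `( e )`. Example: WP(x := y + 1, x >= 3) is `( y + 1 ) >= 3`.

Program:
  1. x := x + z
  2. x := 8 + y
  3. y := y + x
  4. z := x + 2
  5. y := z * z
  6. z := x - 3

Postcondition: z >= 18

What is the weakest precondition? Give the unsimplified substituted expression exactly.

Answer: ( ( 8 + y ) - 3 ) >= 18

Derivation:
post: z >= 18
stmt 6: z := x - 3  -- replace 1 occurrence(s) of z with (x - 3)
  => ( x - 3 ) >= 18
stmt 5: y := z * z  -- replace 0 occurrence(s) of y with (z * z)
  => ( x - 3 ) >= 18
stmt 4: z := x + 2  -- replace 0 occurrence(s) of z with (x + 2)
  => ( x - 3 ) >= 18
stmt 3: y := y + x  -- replace 0 occurrence(s) of y with (y + x)
  => ( x - 3 ) >= 18
stmt 2: x := 8 + y  -- replace 1 occurrence(s) of x with (8 + y)
  => ( ( 8 + y ) - 3 ) >= 18
stmt 1: x := x + z  -- replace 0 occurrence(s) of x with (x + z)
  => ( ( 8 + y ) - 3 ) >= 18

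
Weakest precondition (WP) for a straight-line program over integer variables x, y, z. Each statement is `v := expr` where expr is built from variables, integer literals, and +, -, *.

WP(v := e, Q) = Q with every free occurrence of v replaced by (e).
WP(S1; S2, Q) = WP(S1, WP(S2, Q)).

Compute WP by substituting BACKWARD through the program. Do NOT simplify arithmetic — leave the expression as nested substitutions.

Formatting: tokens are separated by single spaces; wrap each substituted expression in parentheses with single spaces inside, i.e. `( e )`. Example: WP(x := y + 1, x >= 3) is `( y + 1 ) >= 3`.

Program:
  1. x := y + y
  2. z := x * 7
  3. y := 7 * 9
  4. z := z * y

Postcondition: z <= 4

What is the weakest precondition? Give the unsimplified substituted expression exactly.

post: z <= 4
stmt 4: z := z * y  -- replace 1 occurrence(s) of z with (z * y)
  => ( z * y ) <= 4
stmt 3: y := 7 * 9  -- replace 1 occurrence(s) of y with (7 * 9)
  => ( z * ( 7 * 9 ) ) <= 4
stmt 2: z := x * 7  -- replace 1 occurrence(s) of z with (x * 7)
  => ( ( x * 7 ) * ( 7 * 9 ) ) <= 4
stmt 1: x := y + y  -- replace 1 occurrence(s) of x with (y + y)
  => ( ( ( y + y ) * 7 ) * ( 7 * 9 ) ) <= 4

Answer: ( ( ( y + y ) * 7 ) * ( 7 * 9 ) ) <= 4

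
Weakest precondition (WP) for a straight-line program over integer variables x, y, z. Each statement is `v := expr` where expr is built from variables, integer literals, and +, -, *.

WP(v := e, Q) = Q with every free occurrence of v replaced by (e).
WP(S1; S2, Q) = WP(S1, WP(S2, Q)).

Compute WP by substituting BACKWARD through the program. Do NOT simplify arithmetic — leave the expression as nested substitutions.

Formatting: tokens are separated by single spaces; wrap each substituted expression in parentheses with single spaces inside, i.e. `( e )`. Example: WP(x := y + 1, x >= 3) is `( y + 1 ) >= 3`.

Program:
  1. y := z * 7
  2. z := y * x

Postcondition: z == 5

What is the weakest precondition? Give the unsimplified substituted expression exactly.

Answer: ( ( z * 7 ) * x ) == 5

Derivation:
post: z == 5
stmt 2: z := y * x  -- replace 1 occurrence(s) of z with (y * x)
  => ( y * x ) == 5
stmt 1: y := z * 7  -- replace 1 occurrence(s) of y with (z * 7)
  => ( ( z * 7 ) * x ) == 5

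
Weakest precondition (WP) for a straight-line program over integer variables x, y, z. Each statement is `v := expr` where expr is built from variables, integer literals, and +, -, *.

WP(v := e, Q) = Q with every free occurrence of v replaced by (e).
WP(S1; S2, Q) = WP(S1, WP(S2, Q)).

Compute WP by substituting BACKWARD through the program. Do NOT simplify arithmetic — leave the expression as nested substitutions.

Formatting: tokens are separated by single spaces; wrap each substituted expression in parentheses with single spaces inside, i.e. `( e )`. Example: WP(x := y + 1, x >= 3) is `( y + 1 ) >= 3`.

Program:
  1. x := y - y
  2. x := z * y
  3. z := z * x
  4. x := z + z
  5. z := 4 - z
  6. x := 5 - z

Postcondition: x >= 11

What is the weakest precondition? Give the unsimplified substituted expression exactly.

Answer: ( 5 - ( 4 - ( z * ( z * y ) ) ) ) >= 11

Derivation:
post: x >= 11
stmt 6: x := 5 - z  -- replace 1 occurrence(s) of x with (5 - z)
  => ( 5 - z ) >= 11
stmt 5: z := 4 - z  -- replace 1 occurrence(s) of z with (4 - z)
  => ( 5 - ( 4 - z ) ) >= 11
stmt 4: x := z + z  -- replace 0 occurrence(s) of x with (z + z)
  => ( 5 - ( 4 - z ) ) >= 11
stmt 3: z := z * x  -- replace 1 occurrence(s) of z with (z * x)
  => ( 5 - ( 4 - ( z * x ) ) ) >= 11
stmt 2: x := z * y  -- replace 1 occurrence(s) of x with (z * y)
  => ( 5 - ( 4 - ( z * ( z * y ) ) ) ) >= 11
stmt 1: x := y - y  -- replace 0 occurrence(s) of x with (y - y)
  => ( 5 - ( 4 - ( z * ( z * y ) ) ) ) >= 11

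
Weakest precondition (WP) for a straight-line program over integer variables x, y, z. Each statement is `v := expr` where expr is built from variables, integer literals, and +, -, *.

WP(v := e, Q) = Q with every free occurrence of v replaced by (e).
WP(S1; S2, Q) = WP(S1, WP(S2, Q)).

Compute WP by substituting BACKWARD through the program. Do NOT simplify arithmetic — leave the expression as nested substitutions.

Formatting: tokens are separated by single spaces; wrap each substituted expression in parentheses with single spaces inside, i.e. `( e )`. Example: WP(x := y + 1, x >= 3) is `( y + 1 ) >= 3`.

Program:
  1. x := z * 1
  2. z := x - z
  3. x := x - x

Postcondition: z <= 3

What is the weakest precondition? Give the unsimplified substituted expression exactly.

post: z <= 3
stmt 3: x := x - x  -- replace 0 occurrence(s) of x with (x - x)
  => z <= 3
stmt 2: z := x - z  -- replace 1 occurrence(s) of z with (x - z)
  => ( x - z ) <= 3
stmt 1: x := z * 1  -- replace 1 occurrence(s) of x with (z * 1)
  => ( ( z * 1 ) - z ) <= 3

Answer: ( ( z * 1 ) - z ) <= 3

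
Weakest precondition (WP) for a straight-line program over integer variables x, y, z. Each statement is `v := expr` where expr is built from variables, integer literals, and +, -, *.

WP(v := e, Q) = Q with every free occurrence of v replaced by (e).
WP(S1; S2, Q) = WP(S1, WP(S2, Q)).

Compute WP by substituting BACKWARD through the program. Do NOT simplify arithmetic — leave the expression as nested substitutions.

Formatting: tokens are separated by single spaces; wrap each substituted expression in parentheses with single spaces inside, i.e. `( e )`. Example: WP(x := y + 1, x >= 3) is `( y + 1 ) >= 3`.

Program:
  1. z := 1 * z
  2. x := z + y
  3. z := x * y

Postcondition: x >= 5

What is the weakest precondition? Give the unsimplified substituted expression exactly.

Answer: ( ( 1 * z ) + y ) >= 5

Derivation:
post: x >= 5
stmt 3: z := x * y  -- replace 0 occurrence(s) of z with (x * y)
  => x >= 5
stmt 2: x := z + y  -- replace 1 occurrence(s) of x with (z + y)
  => ( z + y ) >= 5
stmt 1: z := 1 * z  -- replace 1 occurrence(s) of z with (1 * z)
  => ( ( 1 * z ) + y ) >= 5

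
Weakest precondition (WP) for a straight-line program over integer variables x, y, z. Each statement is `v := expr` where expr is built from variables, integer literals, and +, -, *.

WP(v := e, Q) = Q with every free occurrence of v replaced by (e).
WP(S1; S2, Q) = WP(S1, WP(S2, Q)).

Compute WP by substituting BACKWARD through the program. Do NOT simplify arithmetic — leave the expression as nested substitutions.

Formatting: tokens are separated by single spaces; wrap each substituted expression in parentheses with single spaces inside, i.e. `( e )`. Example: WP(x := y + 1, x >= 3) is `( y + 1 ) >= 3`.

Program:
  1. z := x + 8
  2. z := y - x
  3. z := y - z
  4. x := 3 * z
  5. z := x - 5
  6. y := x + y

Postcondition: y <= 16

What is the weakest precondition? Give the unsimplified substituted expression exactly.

post: y <= 16
stmt 6: y := x + y  -- replace 1 occurrence(s) of y with (x + y)
  => ( x + y ) <= 16
stmt 5: z := x - 5  -- replace 0 occurrence(s) of z with (x - 5)
  => ( x + y ) <= 16
stmt 4: x := 3 * z  -- replace 1 occurrence(s) of x with (3 * z)
  => ( ( 3 * z ) + y ) <= 16
stmt 3: z := y - z  -- replace 1 occurrence(s) of z with (y - z)
  => ( ( 3 * ( y - z ) ) + y ) <= 16
stmt 2: z := y - x  -- replace 1 occurrence(s) of z with (y - x)
  => ( ( 3 * ( y - ( y - x ) ) ) + y ) <= 16
stmt 1: z := x + 8  -- replace 0 occurrence(s) of z with (x + 8)
  => ( ( 3 * ( y - ( y - x ) ) ) + y ) <= 16

Answer: ( ( 3 * ( y - ( y - x ) ) ) + y ) <= 16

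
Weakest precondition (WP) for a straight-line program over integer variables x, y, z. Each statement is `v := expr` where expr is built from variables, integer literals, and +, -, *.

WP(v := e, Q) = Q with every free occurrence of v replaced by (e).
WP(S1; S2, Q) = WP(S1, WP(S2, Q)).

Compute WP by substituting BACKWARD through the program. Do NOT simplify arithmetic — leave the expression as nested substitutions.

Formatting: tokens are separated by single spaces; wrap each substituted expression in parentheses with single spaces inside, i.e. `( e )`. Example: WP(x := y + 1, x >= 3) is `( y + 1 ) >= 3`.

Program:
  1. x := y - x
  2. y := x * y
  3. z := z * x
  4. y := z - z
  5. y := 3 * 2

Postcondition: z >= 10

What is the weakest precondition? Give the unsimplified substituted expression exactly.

Answer: ( z * ( y - x ) ) >= 10

Derivation:
post: z >= 10
stmt 5: y := 3 * 2  -- replace 0 occurrence(s) of y with (3 * 2)
  => z >= 10
stmt 4: y := z - z  -- replace 0 occurrence(s) of y with (z - z)
  => z >= 10
stmt 3: z := z * x  -- replace 1 occurrence(s) of z with (z * x)
  => ( z * x ) >= 10
stmt 2: y := x * y  -- replace 0 occurrence(s) of y with (x * y)
  => ( z * x ) >= 10
stmt 1: x := y - x  -- replace 1 occurrence(s) of x with (y - x)
  => ( z * ( y - x ) ) >= 10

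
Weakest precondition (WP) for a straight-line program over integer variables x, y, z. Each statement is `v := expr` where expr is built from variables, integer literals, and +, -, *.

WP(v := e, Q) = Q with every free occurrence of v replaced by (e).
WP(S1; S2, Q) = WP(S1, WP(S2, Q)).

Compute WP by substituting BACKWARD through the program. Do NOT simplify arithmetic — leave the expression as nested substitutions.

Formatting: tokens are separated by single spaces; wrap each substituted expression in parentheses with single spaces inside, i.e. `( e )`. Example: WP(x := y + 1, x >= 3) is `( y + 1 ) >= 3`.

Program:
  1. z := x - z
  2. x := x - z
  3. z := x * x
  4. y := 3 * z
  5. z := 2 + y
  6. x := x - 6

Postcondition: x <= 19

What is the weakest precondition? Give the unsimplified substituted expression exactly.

post: x <= 19
stmt 6: x := x - 6  -- replace 1 occurrence(s) of x with (x - 6)
  => ( x - 6 ) <= 19
stmt 5: z := 2 + y  -- replace 0 occurrence(s) of z with (2 + y)
  => ( x - 6 ) <= 19
stmt 4: y := 3 * z  -- replace 0 occurrence(s) of y with (3 * z)
  => ( x - 6 ) <= 19
stmt 3: z := x * x  -- replace 0 occurrence(s) of z with (x * x)
  => ( x - 6 ) <= 19
stmt 2: x := x - z  -- replace 1 occurrence(s) of x with (x - z)
  => ( ( x - z ) - 6 ) <= 19
stmt 1: z := x - z  -- replace 1 occurrence(s) of z with (x - z)
  => ( ( x - ( x - z ) ) - 6 ) <= 19

Answer: ( ( x - ( x - z ) ) - 6 ) <= 19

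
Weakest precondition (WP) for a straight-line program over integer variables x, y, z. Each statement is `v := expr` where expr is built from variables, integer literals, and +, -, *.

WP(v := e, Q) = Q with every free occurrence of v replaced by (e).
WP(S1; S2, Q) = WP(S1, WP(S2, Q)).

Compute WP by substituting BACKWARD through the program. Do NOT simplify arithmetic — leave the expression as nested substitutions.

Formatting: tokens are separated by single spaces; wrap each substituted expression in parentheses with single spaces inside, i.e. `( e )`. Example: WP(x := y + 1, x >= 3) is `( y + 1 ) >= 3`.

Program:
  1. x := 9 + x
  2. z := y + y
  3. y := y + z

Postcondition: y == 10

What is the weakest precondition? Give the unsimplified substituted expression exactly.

Answer: ( y + ( y + y ) ) == 10

Derivation:
post: y == 10
stmt 3: y := y + z  -- replace 1 occurrence(s) of y with (y + z)
  => ( y + z ) == 10
stmt 2: z := y + y  -- replace 1 occurrence(s) of z with (y + y)
  => ( y + ( y + y ) ) == 10
stmt 1: x := 9 + x  -- replace 0 occurrence(s) of x with (9 + x)
  => ( y + ( y + y ) ) == 10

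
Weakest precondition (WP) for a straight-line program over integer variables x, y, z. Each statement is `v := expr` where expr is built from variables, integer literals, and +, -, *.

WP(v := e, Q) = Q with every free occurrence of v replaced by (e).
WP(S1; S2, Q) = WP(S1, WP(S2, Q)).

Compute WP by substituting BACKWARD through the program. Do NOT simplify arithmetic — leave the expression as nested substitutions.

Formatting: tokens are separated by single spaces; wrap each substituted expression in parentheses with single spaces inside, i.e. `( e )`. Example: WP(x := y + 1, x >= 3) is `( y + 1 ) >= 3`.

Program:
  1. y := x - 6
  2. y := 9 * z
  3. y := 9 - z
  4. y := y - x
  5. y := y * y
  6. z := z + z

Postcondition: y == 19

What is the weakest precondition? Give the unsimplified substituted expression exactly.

post: y == 19
stmt 6: z := z + z  -- replace 0 occurrence(s) of z with (z + z)
  => y == 19
stmt 5: y := y * y  -- replace 1 occurrence(s) of y with (y * y)
  => ( y * y ) == 19
stmt 4: y := y - x  -- replace 2 occurrence(s) of y with (y - x)
  => ( ( y - x ) * ( y - x ) ) == 19
stmt 3: y := 9 - z  -- replace 2 occurrence(s) of y with (9 - z)
  => ( ( ( 9 - z ) - x ) * ( ( 9 - z ) - x ) ) == 19
stmt 2: y := 9 * z  -- replace 0 occurrence(s) of y with (9 * z)
  => ( ( ( 9 - z ) - x ) * ( ( 9 - z ) - x ) ) == 19
stmt 1: y := x - 6  -- replace 0 occurrence(s) of y with (x - 6)
  => ( ( ( 9 - z ) - x ) * ( ( 9 - z ) - x ) ) == 19

Answer: ( ( ( 9 - z ) - x ) * ( ( 9 - z ) - x ) ) == 19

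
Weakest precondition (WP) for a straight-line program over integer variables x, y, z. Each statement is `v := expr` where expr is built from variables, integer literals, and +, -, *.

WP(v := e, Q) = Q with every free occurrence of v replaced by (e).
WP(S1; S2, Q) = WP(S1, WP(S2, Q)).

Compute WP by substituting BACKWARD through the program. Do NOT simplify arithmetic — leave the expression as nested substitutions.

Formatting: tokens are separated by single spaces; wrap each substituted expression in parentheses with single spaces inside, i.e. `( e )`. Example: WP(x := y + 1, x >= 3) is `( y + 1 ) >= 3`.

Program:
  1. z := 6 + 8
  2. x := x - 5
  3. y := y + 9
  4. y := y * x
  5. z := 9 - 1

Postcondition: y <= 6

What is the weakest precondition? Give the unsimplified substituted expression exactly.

post: y <= 6
stmt 5: z := 9 - 1  -- replace 0 occurrence(s) of z with (9 - 1)
  => y <= 6
stmt 4: y := y * x  -- replace 1 occurrence(s) of y with (y * x)
  => ( y * x ) <= 6
stmt 3: y := y + 9  -- replace 1 occurrence(s) of y with (y + 9)
  => ( ( y + 9 ) * x ) <= 6
stmt 2: x := x - 5  -- replace 1 occurrence(s) of x with (x - 5)
  => ( ( y + 9 ) * ( x - 5 ) ) <= 6
stmt 1: z := 6 + 8  -- replace 0 occurrence(s) of z with (6 + 8)
  => ( ( y + 9 ) * ( x - 5 ) ) <= 6

Answer: ( ( y + 9 ) * ( x - 5 ) ) <= 6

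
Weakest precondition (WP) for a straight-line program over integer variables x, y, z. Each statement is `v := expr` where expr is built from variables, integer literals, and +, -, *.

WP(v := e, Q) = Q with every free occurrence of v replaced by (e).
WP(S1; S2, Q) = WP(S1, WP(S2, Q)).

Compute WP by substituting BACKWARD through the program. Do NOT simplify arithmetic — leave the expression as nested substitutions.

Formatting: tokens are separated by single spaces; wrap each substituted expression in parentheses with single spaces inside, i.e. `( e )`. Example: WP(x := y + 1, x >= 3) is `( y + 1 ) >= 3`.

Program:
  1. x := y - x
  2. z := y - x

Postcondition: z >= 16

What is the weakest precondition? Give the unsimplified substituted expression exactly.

Answer: ( y - ( y - x ) ) >= 16

Derivation:
post: z >= 16
stmt 2: z := y - x  -- replace 1 occurrence(s) of z with (y - x)
  => ( y - x ) >= 16
stmt 1: x := y - x  -- replace 1 occurrence(s) of x with (y - x)
  => ( y - ( y - x ) ) >= 16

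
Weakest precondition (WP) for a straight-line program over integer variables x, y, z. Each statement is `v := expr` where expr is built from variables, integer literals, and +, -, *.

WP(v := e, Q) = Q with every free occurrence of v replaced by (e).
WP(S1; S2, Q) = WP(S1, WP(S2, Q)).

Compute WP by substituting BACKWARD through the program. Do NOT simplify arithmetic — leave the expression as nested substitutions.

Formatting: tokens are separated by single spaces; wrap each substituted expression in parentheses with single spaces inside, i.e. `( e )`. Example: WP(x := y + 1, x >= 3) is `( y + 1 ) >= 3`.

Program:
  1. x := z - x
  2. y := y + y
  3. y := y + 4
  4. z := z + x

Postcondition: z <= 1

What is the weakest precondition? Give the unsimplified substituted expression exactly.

post: z <= 1
stmt 4: z := z + x  -- replace 1 occurrence(s) of z with (z + x)
  => ( z + x ) <= 1
stmt 3: y := y + 4  -- replace 0 occurrence(s) of y with (y + 4)
  => ( z + x ) <= 1
stmt 2: y := y + y  -- replace 0 occurrence(s) of y with (y + y)
  => ( z + x ) <= 1
stmt 1: x := z - x  -- replace 1 occurrence(s) of x with (z - x)
  => ( z + ( z - x ) ) <= 1

Answer: ( z + ( z - x ) ) <= 1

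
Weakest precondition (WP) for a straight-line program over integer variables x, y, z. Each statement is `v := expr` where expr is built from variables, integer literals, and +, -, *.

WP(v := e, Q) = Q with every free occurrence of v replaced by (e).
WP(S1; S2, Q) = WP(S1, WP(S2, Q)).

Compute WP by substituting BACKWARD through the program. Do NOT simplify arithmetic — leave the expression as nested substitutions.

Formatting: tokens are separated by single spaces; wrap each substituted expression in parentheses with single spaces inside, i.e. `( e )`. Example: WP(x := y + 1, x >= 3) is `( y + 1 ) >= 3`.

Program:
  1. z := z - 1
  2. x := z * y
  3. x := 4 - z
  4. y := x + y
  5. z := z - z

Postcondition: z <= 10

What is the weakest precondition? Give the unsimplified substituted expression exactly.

post: z <= 10
stmt 5: z := z - z  -- replace 1 occurrence(s) of z with (z - z)
  => ( z - z ) <= 10
stmt 4: y := x + y  -- replace 0 occurrence(s) of y with (x + y)
  => ( z - z ) <= 10
stmt 3: x := 4 - z  -- replace 0 occurrence(s) of x with (4 - z)
  => ( z - z ) <= 10
stmt 2: x := z * y  -- replace 0 occurrence(s) of x with (z * y)
  => ( z - z ) <= 10
stmt 1: z := z - 1  -- replace 2 occurrence(s) of z with (z - 1)
  => ( ( z - 1 ) - ( z - 1 ) ) <= 10

Answer: ( ( z - 1 ) - ( z - 1 ) ) <= 10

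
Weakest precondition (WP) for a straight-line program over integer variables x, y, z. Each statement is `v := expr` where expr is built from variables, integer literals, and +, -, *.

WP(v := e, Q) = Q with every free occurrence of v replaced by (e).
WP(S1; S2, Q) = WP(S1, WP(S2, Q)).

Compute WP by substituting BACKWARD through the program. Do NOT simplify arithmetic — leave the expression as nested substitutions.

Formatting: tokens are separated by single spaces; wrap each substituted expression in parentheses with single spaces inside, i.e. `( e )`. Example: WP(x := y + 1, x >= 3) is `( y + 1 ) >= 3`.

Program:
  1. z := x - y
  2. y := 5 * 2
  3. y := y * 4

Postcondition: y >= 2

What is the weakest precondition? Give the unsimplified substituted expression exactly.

Answer: ( ( 5 * 2 ) * 4 ) >= 2

Derivation:
post: y >= 2
stmt 3: y := y * 4  -- replace 1 occurrence(s) of y with (y * 4)
  => ( y * 4 ) >= 2
stmt 2: y := 5 * 2  -- replace 1 occurrence(s) of y with (5 * 2)
  => ( ( 5 * 2 ) * 4 ) >= 2
stmt 1: z := x - y  -- replace 0 occurrence(s) of z with (x - y)
  => ( ( 5 * 2 ) * 4 ) >= 2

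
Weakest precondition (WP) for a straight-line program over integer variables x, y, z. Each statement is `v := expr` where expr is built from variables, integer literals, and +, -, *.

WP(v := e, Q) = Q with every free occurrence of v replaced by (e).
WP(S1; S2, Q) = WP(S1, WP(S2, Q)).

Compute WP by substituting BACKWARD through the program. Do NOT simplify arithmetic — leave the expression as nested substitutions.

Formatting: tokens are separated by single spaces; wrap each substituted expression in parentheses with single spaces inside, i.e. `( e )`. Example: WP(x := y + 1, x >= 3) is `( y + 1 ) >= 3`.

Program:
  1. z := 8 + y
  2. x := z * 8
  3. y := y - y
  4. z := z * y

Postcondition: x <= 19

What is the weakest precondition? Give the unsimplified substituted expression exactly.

Answer: ( ( 8 + y ) * 8 ) <= 19

Derivation:
post: x <= 19
stmt 4: z := z * y  -- replace 0 occurrence(s) of z with (z * y)
  => x <= 19
stmt 3: y := y - y  -- replace 0 occurrence(s) of y with (y - y)
  => x <= 19
stmt 2: x := z * 8  -- replace 1 occurrence(s) of x with (z * 8)
  => ( z * 8 ) <= 19
stmt 1: z := 8 + y  -- replace 1 occurrence(s) of z with (8 + y)
  => ( ( 8 + y ) * 8 ) <= 19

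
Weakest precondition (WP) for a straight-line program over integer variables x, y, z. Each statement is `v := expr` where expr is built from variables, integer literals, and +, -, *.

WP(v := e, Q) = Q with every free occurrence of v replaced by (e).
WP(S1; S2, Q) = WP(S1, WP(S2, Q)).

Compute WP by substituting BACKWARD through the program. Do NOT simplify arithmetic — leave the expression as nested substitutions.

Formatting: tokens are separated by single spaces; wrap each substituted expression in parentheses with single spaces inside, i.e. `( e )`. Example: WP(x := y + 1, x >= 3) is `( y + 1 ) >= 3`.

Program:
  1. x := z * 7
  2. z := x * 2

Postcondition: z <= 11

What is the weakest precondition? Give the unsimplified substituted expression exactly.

Answer: ( ( z * 7 ) * 2 ) <= 11

Derivation:
post: z <= 11
stmt 2: z := x * 2  -- replace 1 occurrence(s) of z with (x * 2)
  => ( x * 2 ) <= 11
stmt 1: x := z * 7  -- replace 1 occurrence(s) of x with (z * 7)
  => ( ( z * 7 ) * 2 ) <= 11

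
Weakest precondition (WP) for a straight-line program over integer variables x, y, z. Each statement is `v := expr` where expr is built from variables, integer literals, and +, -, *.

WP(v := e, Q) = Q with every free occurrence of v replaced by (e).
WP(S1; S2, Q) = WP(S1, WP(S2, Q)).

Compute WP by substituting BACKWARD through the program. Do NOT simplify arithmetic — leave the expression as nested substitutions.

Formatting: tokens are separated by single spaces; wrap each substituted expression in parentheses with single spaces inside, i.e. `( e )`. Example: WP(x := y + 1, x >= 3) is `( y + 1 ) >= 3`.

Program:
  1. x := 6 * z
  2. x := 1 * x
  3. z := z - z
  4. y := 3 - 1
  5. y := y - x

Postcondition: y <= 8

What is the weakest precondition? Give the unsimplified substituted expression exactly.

Answer: ( ( 3 - 1 ) - ( 1 * ( 6 * z ) ) ) <= 8

Derivation:
post: y <= 8
stmt 5: y := y - x  -- replace 1 occurrence(s) of y with (y - x)
  => ( y - x ) <= 8
stmt 4: y := 3 - 1  -- replace 1 occurrence(s) of y with (3 - 1)
  => ( ( 3 - 1 ) - x ) <= 8
stmt 3: z := z - z  -- replace 0 occurrence(s) of z with (z - z)
  => ( ( 3 - 1 ) - x ) <= 8
stmt 2: x := 1 * x  -- replace 1 occurrence(s) of x with (1 * x)
  => ( ( 3 - 1 ) - ( 1 * x ) ) <= 8
stmt 1: x := 6 * z  -- replace 1 occurrence(s) of x with (6 * z)
  => ( ( 3 - 1 ) - ( 1 * ( 6 * z ) ) ) <= 8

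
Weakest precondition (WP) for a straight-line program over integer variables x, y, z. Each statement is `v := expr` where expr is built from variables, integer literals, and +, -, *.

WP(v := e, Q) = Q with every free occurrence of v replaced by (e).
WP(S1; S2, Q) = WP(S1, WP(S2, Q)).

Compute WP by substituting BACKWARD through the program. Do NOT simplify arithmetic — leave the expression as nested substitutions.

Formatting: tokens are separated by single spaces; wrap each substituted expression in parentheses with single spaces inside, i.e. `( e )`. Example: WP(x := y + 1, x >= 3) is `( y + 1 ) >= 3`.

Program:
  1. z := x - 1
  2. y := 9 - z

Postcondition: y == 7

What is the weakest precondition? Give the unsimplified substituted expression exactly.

Answer: ( 9 - ( x - 1 ) ) == 7

Derivation:
post: y == 7
stmt 2: y := 9 - z  -- replace 1 occurrence(s) of y with (9 - z)
  => ( 9 - z ) == 7
stmt 1: z := x - 1  -- replace 1 occurrence(s) of z with (x - 1)
  => ( 9 - ( x - 1 ) ) == 7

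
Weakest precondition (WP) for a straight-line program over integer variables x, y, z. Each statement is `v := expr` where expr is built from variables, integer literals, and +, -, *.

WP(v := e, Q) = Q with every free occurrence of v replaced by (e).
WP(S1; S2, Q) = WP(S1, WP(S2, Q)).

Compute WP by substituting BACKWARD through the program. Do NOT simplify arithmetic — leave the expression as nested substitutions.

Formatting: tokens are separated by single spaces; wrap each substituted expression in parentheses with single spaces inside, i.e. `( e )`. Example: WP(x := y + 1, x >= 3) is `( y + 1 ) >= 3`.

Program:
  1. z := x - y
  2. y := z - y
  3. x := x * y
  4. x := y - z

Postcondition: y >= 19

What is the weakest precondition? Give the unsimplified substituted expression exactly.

Answer: ( ( x - y ) - y ) >= 19

Derivation:
post: y >= 19
stmt 4: x := y - z  -- replace 0 occurrence(s) of x with (y - z)
  => y >= 19
stmt 3: x := x * y  -- replace 0 occurrence(s) of x with (x * y)
  => y >= 19
stmt 2: y := z - y  -- replace 1 occurrence(s) of y with (z - y)
  => ( z - y ) >= 19
stmt 1: z := x - y  -- replace 1 occurrence(s) of z with (x - y)
  => ( ( x - y ) - y ) >= 19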